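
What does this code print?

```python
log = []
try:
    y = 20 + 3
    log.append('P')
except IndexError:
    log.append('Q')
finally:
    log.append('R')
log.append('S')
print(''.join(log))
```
PRS

finally runs after normal execution too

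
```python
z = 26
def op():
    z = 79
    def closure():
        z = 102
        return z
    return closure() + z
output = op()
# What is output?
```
181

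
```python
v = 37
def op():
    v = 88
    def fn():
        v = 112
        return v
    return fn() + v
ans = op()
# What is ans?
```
200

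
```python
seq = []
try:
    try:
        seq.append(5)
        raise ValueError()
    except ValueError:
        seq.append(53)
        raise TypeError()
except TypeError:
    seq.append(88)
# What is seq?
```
[5, 53, 88]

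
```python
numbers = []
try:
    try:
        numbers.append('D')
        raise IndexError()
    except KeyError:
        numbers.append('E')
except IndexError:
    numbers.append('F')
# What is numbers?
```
['D', 'F']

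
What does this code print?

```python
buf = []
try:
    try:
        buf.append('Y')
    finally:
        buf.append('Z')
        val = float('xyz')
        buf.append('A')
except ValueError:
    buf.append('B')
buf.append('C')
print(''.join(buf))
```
YZBC

Exception in inner finally caught by outer except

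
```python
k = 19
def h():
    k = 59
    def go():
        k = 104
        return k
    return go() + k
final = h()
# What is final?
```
163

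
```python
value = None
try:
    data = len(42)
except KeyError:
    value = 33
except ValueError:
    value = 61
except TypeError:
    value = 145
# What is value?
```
145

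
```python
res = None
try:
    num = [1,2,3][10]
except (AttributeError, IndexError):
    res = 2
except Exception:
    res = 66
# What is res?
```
2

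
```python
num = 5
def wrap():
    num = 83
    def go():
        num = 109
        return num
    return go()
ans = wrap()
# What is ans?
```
109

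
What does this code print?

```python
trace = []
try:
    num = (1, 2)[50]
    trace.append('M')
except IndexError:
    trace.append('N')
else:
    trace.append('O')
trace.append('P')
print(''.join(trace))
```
NP

else block skipped when exception is caught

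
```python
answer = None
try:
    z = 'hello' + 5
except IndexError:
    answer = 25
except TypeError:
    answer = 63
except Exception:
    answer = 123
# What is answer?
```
63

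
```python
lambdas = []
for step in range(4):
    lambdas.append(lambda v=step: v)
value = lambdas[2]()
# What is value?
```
2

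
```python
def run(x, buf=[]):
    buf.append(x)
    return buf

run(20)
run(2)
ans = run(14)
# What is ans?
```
[20, 2, 14]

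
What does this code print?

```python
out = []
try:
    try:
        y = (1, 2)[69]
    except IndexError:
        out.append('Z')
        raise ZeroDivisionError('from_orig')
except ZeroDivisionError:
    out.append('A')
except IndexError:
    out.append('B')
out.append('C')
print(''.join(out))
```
ZAC

ZeroDivisionError raised and caught, original IndexError not re-raised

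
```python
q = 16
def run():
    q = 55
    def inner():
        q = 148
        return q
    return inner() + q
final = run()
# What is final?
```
203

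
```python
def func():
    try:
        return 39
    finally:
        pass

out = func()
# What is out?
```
39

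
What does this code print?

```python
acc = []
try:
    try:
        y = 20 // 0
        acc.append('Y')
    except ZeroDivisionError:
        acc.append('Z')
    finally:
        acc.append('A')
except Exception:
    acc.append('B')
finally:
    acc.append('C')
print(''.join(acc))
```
ZAC

Both finally blocks run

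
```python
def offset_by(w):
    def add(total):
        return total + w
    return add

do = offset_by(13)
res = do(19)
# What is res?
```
32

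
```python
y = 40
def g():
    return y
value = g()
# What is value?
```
40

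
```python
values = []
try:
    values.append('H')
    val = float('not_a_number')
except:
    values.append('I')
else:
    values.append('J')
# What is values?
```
['H', 'I']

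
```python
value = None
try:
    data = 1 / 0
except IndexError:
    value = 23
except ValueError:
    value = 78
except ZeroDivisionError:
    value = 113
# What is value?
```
113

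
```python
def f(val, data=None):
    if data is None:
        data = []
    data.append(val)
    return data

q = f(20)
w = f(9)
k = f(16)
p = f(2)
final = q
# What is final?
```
[20]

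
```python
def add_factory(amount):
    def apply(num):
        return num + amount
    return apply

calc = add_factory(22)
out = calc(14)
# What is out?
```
36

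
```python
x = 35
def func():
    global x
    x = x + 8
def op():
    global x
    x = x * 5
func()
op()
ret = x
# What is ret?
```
215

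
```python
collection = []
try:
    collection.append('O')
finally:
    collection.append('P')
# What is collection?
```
['O', 'P']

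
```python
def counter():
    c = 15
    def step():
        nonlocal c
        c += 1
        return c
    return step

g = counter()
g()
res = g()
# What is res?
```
17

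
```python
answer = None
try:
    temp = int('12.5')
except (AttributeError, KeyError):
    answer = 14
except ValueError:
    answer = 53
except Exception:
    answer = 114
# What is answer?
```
53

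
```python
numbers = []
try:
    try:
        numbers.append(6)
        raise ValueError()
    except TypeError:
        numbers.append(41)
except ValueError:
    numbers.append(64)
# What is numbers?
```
[6, 64]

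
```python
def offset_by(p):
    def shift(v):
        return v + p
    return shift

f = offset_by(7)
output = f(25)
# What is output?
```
32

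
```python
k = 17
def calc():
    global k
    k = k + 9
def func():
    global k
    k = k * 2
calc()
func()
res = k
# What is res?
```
52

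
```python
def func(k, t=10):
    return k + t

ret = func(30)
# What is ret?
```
40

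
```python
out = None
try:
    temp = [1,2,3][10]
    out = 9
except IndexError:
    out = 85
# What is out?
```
85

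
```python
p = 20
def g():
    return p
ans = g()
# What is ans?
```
20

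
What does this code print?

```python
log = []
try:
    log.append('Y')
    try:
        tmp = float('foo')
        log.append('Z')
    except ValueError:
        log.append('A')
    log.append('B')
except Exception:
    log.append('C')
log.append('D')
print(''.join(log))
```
YABD

Inner exception caught by inner handler, outer continues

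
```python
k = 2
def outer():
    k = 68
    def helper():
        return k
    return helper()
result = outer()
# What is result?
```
68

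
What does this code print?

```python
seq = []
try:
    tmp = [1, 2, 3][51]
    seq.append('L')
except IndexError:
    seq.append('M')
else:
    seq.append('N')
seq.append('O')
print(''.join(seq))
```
MO

else block skipped when exception is caught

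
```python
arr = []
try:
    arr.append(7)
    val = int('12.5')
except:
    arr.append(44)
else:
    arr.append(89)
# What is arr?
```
[7, 44]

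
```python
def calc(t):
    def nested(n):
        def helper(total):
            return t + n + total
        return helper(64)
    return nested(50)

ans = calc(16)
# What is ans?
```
130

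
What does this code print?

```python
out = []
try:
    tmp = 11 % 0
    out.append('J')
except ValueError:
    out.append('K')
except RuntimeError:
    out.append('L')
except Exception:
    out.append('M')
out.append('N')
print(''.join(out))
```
MN

ZeroDivisionError not specifically caught, falls to Exception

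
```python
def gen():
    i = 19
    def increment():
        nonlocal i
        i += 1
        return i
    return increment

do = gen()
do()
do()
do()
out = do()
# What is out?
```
23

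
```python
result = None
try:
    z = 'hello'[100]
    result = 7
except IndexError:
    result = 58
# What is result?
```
58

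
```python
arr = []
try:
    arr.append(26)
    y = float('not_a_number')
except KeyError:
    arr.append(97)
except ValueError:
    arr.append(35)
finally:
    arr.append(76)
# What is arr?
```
[26, 35, 76]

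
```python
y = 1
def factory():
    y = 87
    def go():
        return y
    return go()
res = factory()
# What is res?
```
87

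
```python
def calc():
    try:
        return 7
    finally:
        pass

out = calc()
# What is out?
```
7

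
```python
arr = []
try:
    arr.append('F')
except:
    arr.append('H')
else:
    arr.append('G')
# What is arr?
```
['F', 'G']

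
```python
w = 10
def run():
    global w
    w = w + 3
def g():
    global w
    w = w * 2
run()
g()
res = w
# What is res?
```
26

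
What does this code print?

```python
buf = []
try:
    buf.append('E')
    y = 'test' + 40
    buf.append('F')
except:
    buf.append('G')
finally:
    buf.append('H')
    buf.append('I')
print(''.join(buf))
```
EGHI

Code before exception runs, then except, then all of finally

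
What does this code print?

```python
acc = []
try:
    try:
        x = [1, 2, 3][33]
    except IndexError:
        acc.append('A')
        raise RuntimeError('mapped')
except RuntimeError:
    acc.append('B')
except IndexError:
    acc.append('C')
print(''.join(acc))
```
AB

New RuntimeError raised, caught by outer RuntimeError handler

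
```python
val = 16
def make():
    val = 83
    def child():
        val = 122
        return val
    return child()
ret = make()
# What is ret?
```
122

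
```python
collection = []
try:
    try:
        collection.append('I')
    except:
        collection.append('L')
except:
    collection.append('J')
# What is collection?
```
['I']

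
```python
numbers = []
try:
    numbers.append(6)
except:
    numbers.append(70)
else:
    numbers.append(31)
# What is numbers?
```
[6, 31]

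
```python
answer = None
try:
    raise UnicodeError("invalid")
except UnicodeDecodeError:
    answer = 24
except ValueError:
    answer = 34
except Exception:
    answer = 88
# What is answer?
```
34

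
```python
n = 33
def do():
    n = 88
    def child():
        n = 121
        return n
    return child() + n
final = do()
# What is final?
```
209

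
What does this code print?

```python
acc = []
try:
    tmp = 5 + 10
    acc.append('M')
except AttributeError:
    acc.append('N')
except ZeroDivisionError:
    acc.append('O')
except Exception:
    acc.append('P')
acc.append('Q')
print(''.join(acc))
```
MQ

No exception, try block completes normally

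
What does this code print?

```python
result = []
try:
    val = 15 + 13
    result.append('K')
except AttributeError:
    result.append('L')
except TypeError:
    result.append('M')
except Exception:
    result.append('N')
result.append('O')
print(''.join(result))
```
KO

No exception, try block completes normally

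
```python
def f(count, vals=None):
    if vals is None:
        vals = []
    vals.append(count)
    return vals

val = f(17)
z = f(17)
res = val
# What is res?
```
[17]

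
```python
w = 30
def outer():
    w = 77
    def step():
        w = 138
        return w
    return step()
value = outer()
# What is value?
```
138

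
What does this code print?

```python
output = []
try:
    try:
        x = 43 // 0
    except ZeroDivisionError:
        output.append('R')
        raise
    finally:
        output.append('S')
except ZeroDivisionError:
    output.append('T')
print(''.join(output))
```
RST

finally runs before re-raised exception propagates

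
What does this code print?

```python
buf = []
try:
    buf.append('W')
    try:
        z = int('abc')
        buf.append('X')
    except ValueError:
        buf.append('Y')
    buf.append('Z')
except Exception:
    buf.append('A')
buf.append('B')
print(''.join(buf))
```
WYZB

Inner exception caught by inner handler, outer continues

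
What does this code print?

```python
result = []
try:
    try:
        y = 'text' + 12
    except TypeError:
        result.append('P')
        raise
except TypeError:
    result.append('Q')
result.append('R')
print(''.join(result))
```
PQR

raise without argument re-raises current exception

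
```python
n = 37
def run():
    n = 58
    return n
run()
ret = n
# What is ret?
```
37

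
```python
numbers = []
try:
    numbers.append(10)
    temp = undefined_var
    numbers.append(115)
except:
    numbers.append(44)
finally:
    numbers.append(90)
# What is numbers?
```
[10, 44, 90]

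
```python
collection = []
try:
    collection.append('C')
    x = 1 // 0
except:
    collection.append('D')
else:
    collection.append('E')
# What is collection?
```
['C', 'D']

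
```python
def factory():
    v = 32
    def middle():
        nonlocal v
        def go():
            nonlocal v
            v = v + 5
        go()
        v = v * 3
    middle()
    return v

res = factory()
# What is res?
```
111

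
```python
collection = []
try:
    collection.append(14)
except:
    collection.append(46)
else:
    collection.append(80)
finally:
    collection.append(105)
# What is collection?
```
[14, 80, 105]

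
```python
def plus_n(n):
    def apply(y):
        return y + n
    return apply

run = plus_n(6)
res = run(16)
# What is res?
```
22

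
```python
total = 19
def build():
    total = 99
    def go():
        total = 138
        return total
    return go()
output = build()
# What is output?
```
138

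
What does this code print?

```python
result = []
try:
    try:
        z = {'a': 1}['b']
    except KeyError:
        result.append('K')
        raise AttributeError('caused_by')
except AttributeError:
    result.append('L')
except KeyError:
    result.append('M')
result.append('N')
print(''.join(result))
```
KLN

AttributeError raised and caught, original KeyError not re-raised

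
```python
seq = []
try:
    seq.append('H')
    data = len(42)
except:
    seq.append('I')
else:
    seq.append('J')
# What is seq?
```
['H', 'I']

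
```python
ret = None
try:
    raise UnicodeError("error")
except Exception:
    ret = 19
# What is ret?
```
19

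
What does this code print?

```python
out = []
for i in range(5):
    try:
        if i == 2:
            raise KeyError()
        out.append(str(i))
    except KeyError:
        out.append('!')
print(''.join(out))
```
01!34

Exception on i=2 caught, loop continues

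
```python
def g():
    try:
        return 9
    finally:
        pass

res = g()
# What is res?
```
9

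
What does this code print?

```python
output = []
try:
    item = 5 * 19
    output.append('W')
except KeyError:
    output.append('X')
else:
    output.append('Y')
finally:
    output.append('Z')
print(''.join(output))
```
WYZ

else runs before finally when no exception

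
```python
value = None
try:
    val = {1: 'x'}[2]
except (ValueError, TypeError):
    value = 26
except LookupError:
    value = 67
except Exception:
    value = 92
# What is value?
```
67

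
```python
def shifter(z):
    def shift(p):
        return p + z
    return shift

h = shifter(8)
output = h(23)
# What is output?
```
31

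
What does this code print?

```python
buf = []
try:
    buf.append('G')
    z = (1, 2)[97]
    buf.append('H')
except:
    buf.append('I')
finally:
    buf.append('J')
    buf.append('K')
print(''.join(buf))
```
GIJK

Code before exception runs, then except, then all of finally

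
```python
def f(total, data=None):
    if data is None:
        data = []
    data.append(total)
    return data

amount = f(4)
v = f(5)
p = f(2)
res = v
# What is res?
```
[5]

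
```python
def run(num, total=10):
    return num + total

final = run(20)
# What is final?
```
30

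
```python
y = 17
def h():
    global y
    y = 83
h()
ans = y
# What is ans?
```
83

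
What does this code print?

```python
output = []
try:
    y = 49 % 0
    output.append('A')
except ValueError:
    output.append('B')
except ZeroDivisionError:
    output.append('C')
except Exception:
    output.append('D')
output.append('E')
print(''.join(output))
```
CE

ZeroDivisionError matches before generic Exception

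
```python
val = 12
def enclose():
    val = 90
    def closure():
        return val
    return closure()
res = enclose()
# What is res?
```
90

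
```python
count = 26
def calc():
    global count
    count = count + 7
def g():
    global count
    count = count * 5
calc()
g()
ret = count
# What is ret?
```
165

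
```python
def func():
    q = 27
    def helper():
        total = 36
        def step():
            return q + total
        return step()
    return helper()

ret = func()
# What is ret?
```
63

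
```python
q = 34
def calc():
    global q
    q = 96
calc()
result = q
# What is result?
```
96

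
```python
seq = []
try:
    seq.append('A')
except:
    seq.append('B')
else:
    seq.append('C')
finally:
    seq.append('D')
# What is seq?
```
['A', 'C', 'D']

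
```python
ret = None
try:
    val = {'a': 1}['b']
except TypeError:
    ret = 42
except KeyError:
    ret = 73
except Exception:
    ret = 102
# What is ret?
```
73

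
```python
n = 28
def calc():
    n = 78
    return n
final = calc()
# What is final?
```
78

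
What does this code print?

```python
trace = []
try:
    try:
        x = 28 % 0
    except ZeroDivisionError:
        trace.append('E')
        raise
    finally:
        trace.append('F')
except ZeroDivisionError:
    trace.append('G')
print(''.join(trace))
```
EFG

finally runs before re-raised exception propagates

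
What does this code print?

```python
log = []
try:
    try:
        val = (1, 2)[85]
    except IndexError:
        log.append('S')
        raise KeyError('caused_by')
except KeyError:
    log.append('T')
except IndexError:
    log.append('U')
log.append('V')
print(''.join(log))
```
STV

KeyError raised and caught, original IndexError not re-raised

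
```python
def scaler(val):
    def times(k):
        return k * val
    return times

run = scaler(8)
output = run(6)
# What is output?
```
48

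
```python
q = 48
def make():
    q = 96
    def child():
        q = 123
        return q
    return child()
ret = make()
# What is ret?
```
123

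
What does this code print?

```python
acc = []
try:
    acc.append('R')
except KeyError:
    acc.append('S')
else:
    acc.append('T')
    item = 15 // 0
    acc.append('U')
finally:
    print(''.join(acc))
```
RT

Try succeeds, else appends 'T', ZeroDivisionError in else is uncaught, finally prints before exception propagates ('U' never appended)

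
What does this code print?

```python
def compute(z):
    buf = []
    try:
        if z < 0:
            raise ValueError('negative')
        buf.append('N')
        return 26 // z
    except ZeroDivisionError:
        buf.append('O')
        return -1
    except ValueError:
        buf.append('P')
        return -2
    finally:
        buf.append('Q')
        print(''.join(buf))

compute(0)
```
NOQ

z=0 causes ZeroDivisionError, caught, finally prints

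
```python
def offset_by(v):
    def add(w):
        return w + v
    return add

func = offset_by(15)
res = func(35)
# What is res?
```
50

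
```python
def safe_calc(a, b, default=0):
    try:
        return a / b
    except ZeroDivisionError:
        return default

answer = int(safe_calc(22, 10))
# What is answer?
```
2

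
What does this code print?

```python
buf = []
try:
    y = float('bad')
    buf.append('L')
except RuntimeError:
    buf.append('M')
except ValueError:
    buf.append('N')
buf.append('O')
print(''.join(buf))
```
NO

ValueError is caught by its specific handler, not RuntimeError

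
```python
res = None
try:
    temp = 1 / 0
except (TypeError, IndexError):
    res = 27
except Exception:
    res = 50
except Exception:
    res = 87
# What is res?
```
50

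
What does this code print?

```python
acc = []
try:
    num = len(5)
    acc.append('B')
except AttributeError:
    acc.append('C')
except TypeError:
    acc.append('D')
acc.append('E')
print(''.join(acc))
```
DE

TypeError is caught by its specific handler, not AttributeError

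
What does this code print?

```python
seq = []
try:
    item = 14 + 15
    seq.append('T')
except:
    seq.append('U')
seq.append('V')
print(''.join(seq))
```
TV

No exception, try block completes normally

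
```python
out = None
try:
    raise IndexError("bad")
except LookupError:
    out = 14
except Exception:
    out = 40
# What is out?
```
14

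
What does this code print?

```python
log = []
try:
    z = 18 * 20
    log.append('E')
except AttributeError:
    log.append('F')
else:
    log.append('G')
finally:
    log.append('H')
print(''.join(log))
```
EGH

else runs before finally when no exception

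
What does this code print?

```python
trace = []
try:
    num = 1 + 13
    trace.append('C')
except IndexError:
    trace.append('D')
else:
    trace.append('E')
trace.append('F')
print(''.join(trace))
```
CEF

else block runs when no exception occurs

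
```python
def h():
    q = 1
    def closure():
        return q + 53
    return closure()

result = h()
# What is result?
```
54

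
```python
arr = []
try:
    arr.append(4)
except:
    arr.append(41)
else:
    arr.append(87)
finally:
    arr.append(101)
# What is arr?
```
[4, 87, 101]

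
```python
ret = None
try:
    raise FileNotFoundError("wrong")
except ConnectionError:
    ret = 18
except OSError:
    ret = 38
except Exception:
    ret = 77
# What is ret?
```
38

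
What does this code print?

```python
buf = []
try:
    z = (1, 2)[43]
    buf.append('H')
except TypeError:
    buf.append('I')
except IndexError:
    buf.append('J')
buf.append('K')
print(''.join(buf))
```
JK

IndexError is caught by its specific handler, not TypeError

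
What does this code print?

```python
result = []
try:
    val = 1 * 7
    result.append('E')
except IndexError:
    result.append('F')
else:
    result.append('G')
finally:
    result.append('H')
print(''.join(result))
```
EGH

else runs before finally when no exception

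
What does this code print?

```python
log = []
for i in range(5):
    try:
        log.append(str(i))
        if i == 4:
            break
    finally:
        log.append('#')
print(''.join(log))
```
0#1#2#3#4#

finally runs even when breaking out of loop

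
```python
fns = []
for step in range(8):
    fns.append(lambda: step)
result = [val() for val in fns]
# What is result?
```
[7, 7, 7, 7, 7, 7, 7, 7]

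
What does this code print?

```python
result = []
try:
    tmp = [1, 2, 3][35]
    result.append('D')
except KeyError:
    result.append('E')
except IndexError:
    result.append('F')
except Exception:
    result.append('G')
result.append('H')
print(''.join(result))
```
FH

IndexError matches before generic Exception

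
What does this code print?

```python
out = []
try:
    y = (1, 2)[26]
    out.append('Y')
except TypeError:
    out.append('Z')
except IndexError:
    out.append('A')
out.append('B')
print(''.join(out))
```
AB

IndexError is caught by its specific handler, not TypeError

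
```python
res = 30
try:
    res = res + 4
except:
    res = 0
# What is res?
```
34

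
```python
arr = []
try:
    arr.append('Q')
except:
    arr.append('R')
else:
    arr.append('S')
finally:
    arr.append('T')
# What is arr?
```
['Q', 'S', 'T']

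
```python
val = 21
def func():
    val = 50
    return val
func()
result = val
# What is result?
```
21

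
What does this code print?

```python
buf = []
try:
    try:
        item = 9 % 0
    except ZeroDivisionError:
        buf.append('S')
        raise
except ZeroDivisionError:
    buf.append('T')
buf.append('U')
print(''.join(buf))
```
STU

raise without argument re-raises current exception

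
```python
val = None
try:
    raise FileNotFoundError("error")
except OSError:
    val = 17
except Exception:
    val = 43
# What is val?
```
17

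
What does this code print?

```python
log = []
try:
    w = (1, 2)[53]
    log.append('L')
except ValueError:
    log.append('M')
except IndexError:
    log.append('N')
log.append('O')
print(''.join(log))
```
NO

IndexError is caught by its specific handler, not ValueError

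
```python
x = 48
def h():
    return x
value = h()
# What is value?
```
48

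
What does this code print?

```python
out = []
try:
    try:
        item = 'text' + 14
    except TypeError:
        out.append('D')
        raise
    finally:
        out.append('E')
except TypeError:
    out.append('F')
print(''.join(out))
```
DEF

finally runs before re-raised exception propagates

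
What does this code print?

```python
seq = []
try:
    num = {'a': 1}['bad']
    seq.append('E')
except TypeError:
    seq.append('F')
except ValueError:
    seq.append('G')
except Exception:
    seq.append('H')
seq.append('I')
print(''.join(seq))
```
HI

KeyError not specifically caught, falls to Exception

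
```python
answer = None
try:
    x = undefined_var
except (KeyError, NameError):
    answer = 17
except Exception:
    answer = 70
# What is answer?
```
17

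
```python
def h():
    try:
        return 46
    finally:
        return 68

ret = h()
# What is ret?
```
68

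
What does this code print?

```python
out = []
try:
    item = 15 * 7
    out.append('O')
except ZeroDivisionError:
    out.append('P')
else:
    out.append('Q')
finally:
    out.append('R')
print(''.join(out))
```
OQR

else runs before finally when no exception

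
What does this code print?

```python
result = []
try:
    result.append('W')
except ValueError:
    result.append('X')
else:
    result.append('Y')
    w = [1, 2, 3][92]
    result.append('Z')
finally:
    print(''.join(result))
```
WY

Try succeeds, else appends 'Y', IndexError in else is uncaught, finally prints before exception propagates ('Z' never appended)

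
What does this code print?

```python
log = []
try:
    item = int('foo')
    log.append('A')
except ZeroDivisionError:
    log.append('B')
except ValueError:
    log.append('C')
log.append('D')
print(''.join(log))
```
CD

ValueError is caught by its specific handler, not ZeroDivisionError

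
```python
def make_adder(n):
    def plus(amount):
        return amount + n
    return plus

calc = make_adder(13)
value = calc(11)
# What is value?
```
24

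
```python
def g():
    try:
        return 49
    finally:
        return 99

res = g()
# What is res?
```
99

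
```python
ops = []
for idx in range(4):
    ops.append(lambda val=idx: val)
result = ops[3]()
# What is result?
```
3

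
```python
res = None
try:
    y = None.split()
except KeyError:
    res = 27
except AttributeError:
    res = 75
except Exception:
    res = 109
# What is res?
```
75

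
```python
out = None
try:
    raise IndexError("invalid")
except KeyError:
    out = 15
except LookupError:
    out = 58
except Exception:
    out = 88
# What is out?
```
58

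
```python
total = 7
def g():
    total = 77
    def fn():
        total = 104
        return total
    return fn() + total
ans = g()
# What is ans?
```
181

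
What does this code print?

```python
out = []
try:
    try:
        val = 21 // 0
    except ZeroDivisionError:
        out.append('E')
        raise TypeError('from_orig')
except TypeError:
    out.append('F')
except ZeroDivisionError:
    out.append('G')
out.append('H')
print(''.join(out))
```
EFH

TypeError raised and caught, original ZeroDivisionError not re-raised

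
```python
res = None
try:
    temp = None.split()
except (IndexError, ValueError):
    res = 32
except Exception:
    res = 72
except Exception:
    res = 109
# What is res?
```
72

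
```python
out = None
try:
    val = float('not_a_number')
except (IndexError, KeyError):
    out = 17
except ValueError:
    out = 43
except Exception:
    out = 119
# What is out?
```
43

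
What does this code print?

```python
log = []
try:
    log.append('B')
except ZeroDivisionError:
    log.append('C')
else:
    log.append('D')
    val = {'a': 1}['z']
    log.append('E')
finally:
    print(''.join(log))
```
BD

Try succeeds, else appends 'D', KeyError in else is uncaught, finally prints before exception propagates ('E' never appended)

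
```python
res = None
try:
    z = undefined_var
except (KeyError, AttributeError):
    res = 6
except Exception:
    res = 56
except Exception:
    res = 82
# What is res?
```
56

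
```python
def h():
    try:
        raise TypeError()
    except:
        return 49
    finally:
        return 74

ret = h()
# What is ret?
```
74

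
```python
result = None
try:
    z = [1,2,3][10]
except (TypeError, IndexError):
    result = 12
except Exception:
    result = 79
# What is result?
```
12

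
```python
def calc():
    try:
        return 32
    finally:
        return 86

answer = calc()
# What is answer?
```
86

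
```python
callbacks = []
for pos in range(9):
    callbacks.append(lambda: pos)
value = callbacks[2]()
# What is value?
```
8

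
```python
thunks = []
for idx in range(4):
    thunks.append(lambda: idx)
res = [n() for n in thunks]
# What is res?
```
[3, 3, 3, 3]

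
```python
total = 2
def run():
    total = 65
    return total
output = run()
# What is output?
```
65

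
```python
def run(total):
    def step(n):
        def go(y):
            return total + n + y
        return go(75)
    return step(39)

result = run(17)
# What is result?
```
131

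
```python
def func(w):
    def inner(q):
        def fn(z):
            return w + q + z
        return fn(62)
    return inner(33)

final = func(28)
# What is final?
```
123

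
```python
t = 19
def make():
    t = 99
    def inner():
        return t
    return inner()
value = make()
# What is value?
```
99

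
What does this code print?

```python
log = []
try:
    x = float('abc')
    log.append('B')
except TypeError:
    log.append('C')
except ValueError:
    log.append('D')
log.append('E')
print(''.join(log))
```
DE

ValueError is caught by its specific handler, not TypeError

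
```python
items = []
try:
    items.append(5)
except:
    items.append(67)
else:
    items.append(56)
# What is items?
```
[5, 56]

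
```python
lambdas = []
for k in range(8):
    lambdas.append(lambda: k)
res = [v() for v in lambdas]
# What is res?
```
[7, 7, 7, 7, 7, 7, 7, 7]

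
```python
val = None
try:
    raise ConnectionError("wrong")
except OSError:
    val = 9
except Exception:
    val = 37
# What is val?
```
9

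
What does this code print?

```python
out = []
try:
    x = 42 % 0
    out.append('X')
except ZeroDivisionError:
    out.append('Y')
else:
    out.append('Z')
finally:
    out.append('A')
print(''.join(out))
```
YA

Exception: except runs, else skipped, finally runs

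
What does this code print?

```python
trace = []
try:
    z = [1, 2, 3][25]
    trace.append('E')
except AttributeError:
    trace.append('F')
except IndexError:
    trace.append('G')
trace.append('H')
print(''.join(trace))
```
GH

IndexError is caught by its specific handler, not AttributeError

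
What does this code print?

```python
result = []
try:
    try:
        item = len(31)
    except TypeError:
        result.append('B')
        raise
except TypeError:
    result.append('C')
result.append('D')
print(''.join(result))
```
BCD

raise without argument re-raises current exception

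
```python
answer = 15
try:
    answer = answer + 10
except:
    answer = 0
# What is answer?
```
25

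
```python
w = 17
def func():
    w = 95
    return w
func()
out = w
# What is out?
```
17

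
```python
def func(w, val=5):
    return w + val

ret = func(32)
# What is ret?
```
37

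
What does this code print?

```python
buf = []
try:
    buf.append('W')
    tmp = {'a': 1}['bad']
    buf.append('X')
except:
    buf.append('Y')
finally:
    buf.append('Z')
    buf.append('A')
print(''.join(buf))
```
WYZA

Code before exception runs, then except, then all of finally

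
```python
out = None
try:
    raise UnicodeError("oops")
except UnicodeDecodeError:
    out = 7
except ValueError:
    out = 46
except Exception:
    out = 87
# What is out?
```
46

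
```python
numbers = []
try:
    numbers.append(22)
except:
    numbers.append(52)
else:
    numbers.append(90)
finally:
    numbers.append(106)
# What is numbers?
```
[22, 90, 106]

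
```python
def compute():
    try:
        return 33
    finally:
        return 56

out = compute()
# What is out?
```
56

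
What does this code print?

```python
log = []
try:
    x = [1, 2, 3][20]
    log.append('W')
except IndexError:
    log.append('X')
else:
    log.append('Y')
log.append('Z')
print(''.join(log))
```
XZ

else block skipped when exception is caught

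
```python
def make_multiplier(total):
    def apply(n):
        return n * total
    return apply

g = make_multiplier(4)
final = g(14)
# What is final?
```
56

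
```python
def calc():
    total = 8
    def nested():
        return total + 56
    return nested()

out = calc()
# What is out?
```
64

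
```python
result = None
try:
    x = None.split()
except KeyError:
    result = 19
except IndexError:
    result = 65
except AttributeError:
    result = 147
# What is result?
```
147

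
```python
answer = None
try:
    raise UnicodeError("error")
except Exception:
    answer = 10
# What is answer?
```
10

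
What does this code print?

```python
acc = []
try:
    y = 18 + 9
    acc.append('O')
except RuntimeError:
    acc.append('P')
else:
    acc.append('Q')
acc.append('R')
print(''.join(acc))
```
OQR

else block runs when no exception occurs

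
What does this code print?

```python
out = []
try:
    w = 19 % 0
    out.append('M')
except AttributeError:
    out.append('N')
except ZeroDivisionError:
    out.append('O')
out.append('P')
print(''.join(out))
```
OP

ZeroDivisionError is caught by its specific handler, not AttributeError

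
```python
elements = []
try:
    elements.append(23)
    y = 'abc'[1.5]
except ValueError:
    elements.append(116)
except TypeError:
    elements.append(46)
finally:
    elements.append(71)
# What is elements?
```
[23, 46, 71]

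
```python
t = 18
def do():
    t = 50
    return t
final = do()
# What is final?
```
50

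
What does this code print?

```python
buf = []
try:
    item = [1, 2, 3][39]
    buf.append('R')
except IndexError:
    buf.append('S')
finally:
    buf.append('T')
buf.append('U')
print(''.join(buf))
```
STU

finally always runs, even after exception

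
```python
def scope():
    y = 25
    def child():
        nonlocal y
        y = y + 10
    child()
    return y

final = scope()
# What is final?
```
35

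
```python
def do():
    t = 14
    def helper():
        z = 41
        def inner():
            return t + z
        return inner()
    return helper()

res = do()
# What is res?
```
55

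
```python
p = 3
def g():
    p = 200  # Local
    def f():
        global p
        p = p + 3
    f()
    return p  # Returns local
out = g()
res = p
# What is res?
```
6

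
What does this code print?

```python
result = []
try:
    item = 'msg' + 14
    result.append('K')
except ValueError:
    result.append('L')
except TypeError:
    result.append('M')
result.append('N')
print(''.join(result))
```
MN

TypeError is caught by its specific handler, not ValueError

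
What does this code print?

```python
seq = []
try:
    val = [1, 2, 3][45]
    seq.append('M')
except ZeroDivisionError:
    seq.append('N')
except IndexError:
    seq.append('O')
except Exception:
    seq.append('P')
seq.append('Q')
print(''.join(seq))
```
OQ

IndexError matches before generic Exception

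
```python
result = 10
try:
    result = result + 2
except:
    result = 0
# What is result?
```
12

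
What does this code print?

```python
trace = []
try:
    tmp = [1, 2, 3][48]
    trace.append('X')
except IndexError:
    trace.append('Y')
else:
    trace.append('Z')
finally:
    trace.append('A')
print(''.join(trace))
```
YA

Exception: except runs, else skipped, finally runs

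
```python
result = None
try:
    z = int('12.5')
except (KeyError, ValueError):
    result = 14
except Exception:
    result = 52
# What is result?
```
14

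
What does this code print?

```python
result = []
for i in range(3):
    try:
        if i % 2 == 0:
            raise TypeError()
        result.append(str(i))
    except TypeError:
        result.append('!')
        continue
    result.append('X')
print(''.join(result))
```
!1X!

continue in except skips rest of loop body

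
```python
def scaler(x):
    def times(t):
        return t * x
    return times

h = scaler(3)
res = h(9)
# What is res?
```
27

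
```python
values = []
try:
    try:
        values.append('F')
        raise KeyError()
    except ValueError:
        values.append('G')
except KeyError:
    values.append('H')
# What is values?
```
['F', 'H']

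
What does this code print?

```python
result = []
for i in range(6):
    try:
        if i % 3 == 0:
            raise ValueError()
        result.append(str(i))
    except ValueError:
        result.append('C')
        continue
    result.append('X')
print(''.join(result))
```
C1X2XC4X5X

continue in except skips rest of loop body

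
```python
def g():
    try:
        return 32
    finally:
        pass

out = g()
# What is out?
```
32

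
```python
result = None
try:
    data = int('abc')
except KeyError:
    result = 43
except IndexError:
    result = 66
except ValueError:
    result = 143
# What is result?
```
143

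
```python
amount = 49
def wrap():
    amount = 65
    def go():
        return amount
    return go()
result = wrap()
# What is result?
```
65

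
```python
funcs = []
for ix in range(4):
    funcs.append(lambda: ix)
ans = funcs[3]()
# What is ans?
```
3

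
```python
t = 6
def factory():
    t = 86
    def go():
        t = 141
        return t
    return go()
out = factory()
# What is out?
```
141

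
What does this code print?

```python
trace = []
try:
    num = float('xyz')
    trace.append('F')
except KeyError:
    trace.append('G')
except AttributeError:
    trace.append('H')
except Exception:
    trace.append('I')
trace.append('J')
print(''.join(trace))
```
IJ

ValueError not specifically caught, falls to Exception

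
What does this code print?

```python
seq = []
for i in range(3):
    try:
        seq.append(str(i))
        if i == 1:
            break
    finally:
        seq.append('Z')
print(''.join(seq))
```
0Z1Z

finally runs even when breaking out of loop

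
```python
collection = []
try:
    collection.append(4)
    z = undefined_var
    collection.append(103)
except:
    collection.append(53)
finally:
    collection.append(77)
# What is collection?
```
[4, 53, 77]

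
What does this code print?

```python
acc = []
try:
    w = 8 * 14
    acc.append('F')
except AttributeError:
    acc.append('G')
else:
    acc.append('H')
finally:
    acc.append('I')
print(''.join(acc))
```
FHI

else runs before finally when no exception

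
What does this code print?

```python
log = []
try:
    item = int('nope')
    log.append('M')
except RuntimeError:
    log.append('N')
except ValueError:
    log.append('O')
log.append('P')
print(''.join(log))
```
OP

ValueError is caught by its specific handler, not RuntimeError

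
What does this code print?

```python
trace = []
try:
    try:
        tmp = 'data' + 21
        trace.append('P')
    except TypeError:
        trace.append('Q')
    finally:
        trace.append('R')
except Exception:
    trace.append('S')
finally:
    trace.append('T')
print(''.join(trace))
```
QRT

Both finally blocks run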